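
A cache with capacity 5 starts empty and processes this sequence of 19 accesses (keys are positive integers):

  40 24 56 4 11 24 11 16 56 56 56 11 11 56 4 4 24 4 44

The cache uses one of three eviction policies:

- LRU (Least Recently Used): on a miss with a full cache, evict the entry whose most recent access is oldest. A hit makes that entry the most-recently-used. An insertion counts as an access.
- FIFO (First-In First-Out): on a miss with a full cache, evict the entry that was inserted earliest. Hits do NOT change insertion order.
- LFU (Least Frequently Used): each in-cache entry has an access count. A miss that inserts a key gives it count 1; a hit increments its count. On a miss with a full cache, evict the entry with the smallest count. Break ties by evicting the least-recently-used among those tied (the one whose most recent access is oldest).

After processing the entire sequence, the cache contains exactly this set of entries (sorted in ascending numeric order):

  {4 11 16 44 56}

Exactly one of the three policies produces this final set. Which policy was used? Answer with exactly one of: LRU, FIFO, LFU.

Answer: FIFO

Derivation:
Simulating under each policy and comparing final sets:
  LRU: final set = {4 11 24 44 56} -> differs
  FIFO: final set = {4 11 16 44 56} -> MATCHES target
  LFU: final set = {4 11 24 44 56} -> differs
Only FIFO produces the target set.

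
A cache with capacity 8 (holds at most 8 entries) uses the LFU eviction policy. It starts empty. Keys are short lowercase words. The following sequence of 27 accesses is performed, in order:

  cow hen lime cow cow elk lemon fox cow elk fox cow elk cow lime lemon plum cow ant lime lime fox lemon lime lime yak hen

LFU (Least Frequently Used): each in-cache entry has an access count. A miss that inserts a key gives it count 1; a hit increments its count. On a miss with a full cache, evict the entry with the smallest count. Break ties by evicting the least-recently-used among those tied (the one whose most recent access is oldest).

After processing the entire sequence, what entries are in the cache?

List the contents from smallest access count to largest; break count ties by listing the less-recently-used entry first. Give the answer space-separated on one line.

Answer: ant yak hen elk fox lemon lime cow

Derivation:
LFU simulation (capacity=8):
  1. access cow: MISS. Cache: [cow(c=1)]
  2. access hen: MISS. Cache: [cow(c=1) hen(c=1)]
  3. access lime: MISS. Cache: [cow(c=1) hen(c=1) lime(c=1)]
  4. access cow: HIT, count now 2. Cache: [hen(c=1) lime(c=1) cow(c=2)]
  5. access cow: HIT, count now 3. Cache: [hen(c=1) lime(c=1) cow(c=3)]
  6. access elk: MISS. Cache: [hen(c=1) lime(c=1) elk(c=1) cow(c=3)]
  7. access lemon: MISS. Cache: [hen(c=1) lime(c=1) elk(c=1) lemon(c=1) cow(c=3)]
  8. access fox: MISS. Cache: [hen(c=1) lime(c=1) elk(c=1) lemon(c=1) fox(c=1) cow(c=3)]
  9. access cow: HIT, count now 4. Cache: [hen(c=1) lime(c=1) elk(c=1) lemon(c=1) fox(c=1) cow(c=4)]
  10. access elk: HIT, count now 2. Cache: [hen(c=1) lime(c=1) lemon(c=1) fox(c=1) elk(c=2) cow(c=4)]
  11. access fox: HIT, count now 2. Cache: [hen(c=1) lime(c=1) lemon(c=1) elk(c=2) fox(c=2) cow(c=4)]
  12. access cow: HIT, count now 5. Cache: [hen(c=1) lime(c=1) lemon(c=1) elk(c=2) fox(c=2) cow(c=5)]
  13. access elk: HIT, count now 3. Cache: [hen(c=1) lime(c=1) lemon(c=1) fox(c=2) elk(c=3) cow(c=5)]
  14. access cow: HIT, count now 6. Cache: [hen(c=1) lime(c=1) lemon(c=1) fox(c=2) elk(c=3) cow(c=6)]
  15. access lime: HIT, count now 2. Cache: [hen(c=1) lemon(c=1) fox(c=2) lime(c=2) elk(c=3) cow(c=6)]
  16. access lemon: HIT, count now 2. Cache: [hen(c=1) fox(c=2) lime(c=2) lemon(c=2) elk(c=3) cow(c=6)]
  17. access plum: MISS. Cache: [hen(c=1) plum(c=1) fox(c=2) lime(c=2) lemon(c=2) elk(c=3) cow(c=6)]
  18. access cow: HIT, count now 7. Cache: [hen(c=1) plum(c=1) fox(c=2) lime(c=2) lemon(c=2) elk(c=3) cow(c=7)]
  19. access ant: MISS. Cache: [hen(c=1) plum(c=1) ant(c=1) fox(c=2) lime(c=2) lemon(c=2) elk(c=3) cow(c=7)]
  20. access lime: HIT, count now 3. Cache: [hen(c=1) plum(c=1) ant(c=1) fox(c=2) lemon(c=2) elk(c=3) lime(c=3) cow(c=7)]
  21. access lime: HIT, count now 4. Cache: [hen(c=1) plum(c=1) ant(c=1) fox(c=2) lemon(c=2) elk(c=3) lime(c=4) cow(c=7)]
  22. access fox: HIT, count now 3. Cache: [hen(c=1) plum(c=1) ant(c=1) lemon(c=2) elk(c=3) fox(c=3) lime(c=4) cow(c=7)]
  23. access lemon: HIT, count now 3. Cache: [hen(c=1) plum(c=1) ant(c=1) elk(c=3) fox(c=3) lemon(c=3) lime(c=4) cow(c=7)]
  24. access lime: HIT, count now 5. Cache: [hen(c=1) plum(c=1) ant(c=1) elk(c=3) fox(c=3) lemon(c=3) lime(c=5) cow(c=7)]
  25. access lime: HIT, count now 6. Cache: [hen(c=1) plum(c=1) ant(c=1) elk(c=3) fox(c=3) lemon(c=3) lime(c=6) cow(c=7)]
  26. access yak: MISS, evict hen(c=1). Cache: [plum(c=1) ant(c=1) yak(c=1) elk(c=3) fox(c=3) lemon(c=3) lime(c=6) cow(c=7)]
  27. access hen: MISS, evict plum(c=1). Cache: [ant(c=1) yak(c=1) hen(c=1) elk(c=3) fox(c=3) lemon(c=3) lime(c=6) cow(c=7)]
Total: 17 hits, 10 misses, 2 evictions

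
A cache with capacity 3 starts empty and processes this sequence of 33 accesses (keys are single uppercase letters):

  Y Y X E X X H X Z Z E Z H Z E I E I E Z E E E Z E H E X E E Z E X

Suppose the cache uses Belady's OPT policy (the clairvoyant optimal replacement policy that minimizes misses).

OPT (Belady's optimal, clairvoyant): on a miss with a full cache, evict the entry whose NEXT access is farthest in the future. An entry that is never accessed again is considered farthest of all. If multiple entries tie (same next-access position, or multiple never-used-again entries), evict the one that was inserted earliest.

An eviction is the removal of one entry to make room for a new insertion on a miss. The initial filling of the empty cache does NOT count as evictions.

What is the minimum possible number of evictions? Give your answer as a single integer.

OPT (Belady) simulation (capacity=3):
  1. access Y: MISS. Cache: [Y]
  2. access Y: HIT. Next use of Y: never. Cache: [Y]
  3. access X: MISS. Cache: [Y X]
  4. access E: MISS. Cache: [Y X E]
  5. access X: HIT. Next use of X: step 6. Cache: [Y X E]
  6. access X: HIT. Next use of X: step 8. Cache: [Y X E]
  7. access H: MISS, evict Y (next use: never). Cache: [X E H]
  8. access X: HIT. Next use of X: step 28. Cache: [X E H]
  9. access Z: MISS, evict X (next use: step 28). Cache: [E H Z]
  10. access Z: HIT. Next use of Z: step 12. Cache: [E H Z]
  11. access E: HIT. Next use of E: step 15. Cache: [E H Z]
  12. access Z: HIT. Next use of Z: step 14. Cache: [E H Z]
  13. access H: HIT. Next use of H: step 26. Cache: [E H Z]
  14. access Z: HIT. Next use of Z: step 20. Cache: [E H Z]
  15. access E: HIT. Next use of E: step 17. Cache: [E H Z]
  16. access I: MISS, evict H (next use: step 26). Cache: [E Z I]
  17. access E: HIT. Next use of E: step 19. Cache: [E Z I]
  18. access I: HIT. Next use of I: never. Cache: [E Z I]
  19. access E: HIT. Next use of E: step 21. Cache: [E Z I]
  20. access Z: HIT. Next use of Z: step 24. Cache: [E Z I]
  21. access E: HIT. Next use of E: step 22. Cache: [E Z I]
  22. access E: HIT. Next use of E: step 23. Cache: [E Z I]
  23. access E: HIT. Next use of E: step 25. Cache: [E Z I]
  24. access Z: HIT. Next use of Z: step 31. Cache: [E Z I]
  25. access E: HIT. Next use of E: step 27. Cache: [E Z I]
  26. access H: MISS, evict I (next use: never). Cache: [E Z H]
  27. access E: HIT. Next use of E: step 29. Cache: [E Z H]
  28. access X: MISS, evict H (next use: never). Cache: [E Z X]
  29. access E: HIT. Next use of E: step 30. Cache: [E Z X]
  30. access E: HIT. Next use of E: step 32. Cache: [E Z X]
  31. access Z: HIT. Next use of Z: never. Cache: [E Z X]
  32. access E: HIT. Next use of E: never. Cache: [E Z X]
  33. access X: HIT. Next use of X: never. Cache: [E Z X]
Total: 25 hits, 8 misses, 5 evictions

Answer: 5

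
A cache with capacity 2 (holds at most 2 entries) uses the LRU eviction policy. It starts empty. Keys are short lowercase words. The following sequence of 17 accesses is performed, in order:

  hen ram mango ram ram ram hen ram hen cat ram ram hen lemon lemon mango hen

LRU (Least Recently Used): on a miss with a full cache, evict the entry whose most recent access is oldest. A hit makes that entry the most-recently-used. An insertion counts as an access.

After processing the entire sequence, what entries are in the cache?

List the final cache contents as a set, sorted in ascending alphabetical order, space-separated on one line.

Answer: hen mango

Derivation:
LRU simulation (capacity=2):
  1. access hen: MISS. Cache (LRU->MRU): [hen]
  2. access ram: MISS. Cache (LRU->MRU): [hen ram]
  3. access mango: MISS, evict hen. Cache (LRU->MRU): [ram mango]
  4. access ram: HIT. Cache (LRU->MRU): [mango ram]
  5. access ram: HIT. Cache (LRU->MRU): [mango ram]
  6. access ram: HIT. Cache (LRU->MRU): [mango ram]
  7. access hen: MISS, evict mango. Cache (LRU->MRU): [ram hen]
  8. access ram: HIT. Cache (LRU->MRU): [hen ram]
  9. access hen: HIT. Cache (LRU->MRU): [ram hen]
  10. access cat: MISS, evict ram. Cache (LRU->MRU): [hen cat]
  11. access ram: MISS, evict hen. Cache (LRU->MRU): [cat ram]
  12. access ram: HIT. Cache (LRU->MRU): [cat ram]
  13. access hen: MISS, evict cat. Cache (LRU->MRU): [ram hen]
  14. access lemon: MISS, evict ram. Cache (LRU->MRU): [hen lemon]
  15. access lemon: HIT. Cache (LRU->MRU): [hen lemon]
  16. access mango: MISS, evict hen. Cache (LRU->MRU): [lemon mango]
  17. access hen: MISS, evict lemon. Cache (LRU->MRU): [mango hen]
Total: 7 hits, 10 misses, 8 evictions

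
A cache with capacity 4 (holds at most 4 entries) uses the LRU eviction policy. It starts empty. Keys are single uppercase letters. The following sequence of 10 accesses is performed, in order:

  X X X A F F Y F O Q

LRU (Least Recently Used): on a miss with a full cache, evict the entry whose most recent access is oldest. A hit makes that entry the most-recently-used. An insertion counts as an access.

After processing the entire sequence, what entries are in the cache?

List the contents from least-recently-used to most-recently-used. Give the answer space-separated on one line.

LRU simulation (capacity=4):
  1. access X: MISS. Cache (LRU->MRU): [X]
  2. access X: HIT. Cache (LRU->MRU): [X]
  3. access X: HIT. Cache (LRU->MRU): [X]
  4. access A: MISS. Cache (LRU->MRU): [X A]
  5. access F: MISS. Cache (LRU->MRU): [X A F]
  6. access F: HIT. Cache (LRU->MRU): [X A F]
  7. access Y: MISS. Cache (LRU->MRU): [X A F Y]
  8. access F: HIT. Cache (LRU->MRU): [X A Y F]
  9. access O: MISS, evict X. Cache (LRU->MRU): [A Y F O]
  10. access Q: MISS, evict A. Cache (LRU->MRU): [Y F O Q]
Total: 4 hits, 6 misses, 2 evictions

Answer: Y F O Q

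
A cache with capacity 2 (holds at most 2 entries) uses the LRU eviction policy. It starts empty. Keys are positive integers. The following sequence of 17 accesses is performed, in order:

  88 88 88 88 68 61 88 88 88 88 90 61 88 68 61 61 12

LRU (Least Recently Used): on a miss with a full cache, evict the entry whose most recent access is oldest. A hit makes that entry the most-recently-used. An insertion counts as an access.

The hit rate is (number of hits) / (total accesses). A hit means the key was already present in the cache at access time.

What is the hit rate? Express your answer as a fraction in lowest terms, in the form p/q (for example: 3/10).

LRU simulation (capacity=2):
  1. access 88: MISS. Cache (LRU->MRU): [88]
  2. access 88: HIT. Cache (LRU->MRU): [88]
  3. access 88: HIT. Cache (LRU->MRU): [88]
  4. access 88: HIT. Cache (LRU->MRU): [88]
  5. access 68: MISS. Cache (LRU->MRU): [88 68]
  6. access 61: MISS, evict 88. Cache (LRU->MRU): [68 61]
  7. access 88: MISS, evict 68. Cache (LRU->MRU): [61 88]
  8. access 88: HIT. Cache (LRU->MRU): [61 88]
  9. access 88: HIT. Cache (LRU->MRU): [61 88]
  10. access 88: HIT. Cache (LRU->MRU): [61 88]
  11. access 90: MISS, evict 61. Cache (LRU->MRU): [88 90]
  12. access 61: MISS, evict 88. Cache (LRU->MRU): [90 61]
  13. access 88: MISS, evict 90. Cache (LRU->MRU): [61 88]
  14. access 68: MISS, evict 61. Cache (LRU->MRU): [88 68]
  15. access 61: MISS, evict 88. Cache (LRU->MRU): [68 61]
  16. access 61: HIT. Cache (LRU->MRU): [68 61]
  17. access 12: MISS, evict 68. Cache (LRU->MRU): [61 12]
Total: 7 hits, 10 misses, 8 evictions

Hit rate = 7/17

Answer: 7/17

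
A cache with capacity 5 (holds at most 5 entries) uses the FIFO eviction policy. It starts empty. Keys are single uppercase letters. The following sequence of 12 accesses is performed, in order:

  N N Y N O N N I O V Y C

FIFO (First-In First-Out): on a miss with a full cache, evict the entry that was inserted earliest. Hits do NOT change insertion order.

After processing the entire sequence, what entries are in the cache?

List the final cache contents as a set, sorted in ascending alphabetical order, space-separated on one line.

Answer: C I O V Y

Derivation:
FIFO simulation (capacity=5):
  1. access N: MISS. Cache (old->new): [N]
  2. access N: HIT. Cache (old->new): [N]
  3. access Y: MISS. Cache (old->new): [N Y]
  4. access N: HIT. Cache (old->new): [N Y]
  5. access O: MISS. Cache (old->new): [N Y O]
  6. access N: HIT. Cache (old->new): [N Y O]
  7. access N: HIT. Cache (old->new): [N Y O]
  8. access I: MISS. Cache (old->new): [N Y O I]
  9. access O: HIT. Cache (old->new): [N Y O I]
  10. access V: MISS. Cache (old->new): [N Y O I V]
  11. access Y: HIT. Cache (old->new): [N Y O I V]
  12. access C: MISS, evict N. Cache (old->new): [Y O I V C]
Total: 6 hits, 6 misses, 1 evictions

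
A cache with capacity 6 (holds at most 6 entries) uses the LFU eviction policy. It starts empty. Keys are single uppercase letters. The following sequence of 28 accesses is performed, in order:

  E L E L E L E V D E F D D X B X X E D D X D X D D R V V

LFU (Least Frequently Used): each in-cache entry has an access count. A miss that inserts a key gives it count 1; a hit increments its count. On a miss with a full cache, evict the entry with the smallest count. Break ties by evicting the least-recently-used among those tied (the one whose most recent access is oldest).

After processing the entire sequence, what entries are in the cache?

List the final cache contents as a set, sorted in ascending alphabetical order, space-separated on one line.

LFU simulation (capacity=6):
  1. access E: MISS. Cache: [E(c=1)]
  2. access L: MISS. Cache: [E(c=1) L(c=1)]
  3. access E: HIT, count now 2. Cache: [L(c=1) E(c=2)]
  4. access L: HIT, count now 2. Cache: [E(c=2) L(c=2)]
  5. access E: HIT, count now 3. Cache: [L(c=2) E(c=3)]
  6. access L: HIT, count now 3. Cache: [E(c=3) L(c=3)]
  7. access E: HIT, count now 4. Cache: [L(c=3) E(c=4)]
  8. access V: MISS. Cache: [V(c=1) L(c=3) E(c=4)]
  9. access D: MISS. Cache: [V(c=1) D(c=1) L(c=3) E(c=4)]
  10. access E: HIT, count now 5. Cache: [V(c=1) D(c=1) L(c=3) E(c=5)]
  11. access F: MISS. Cache: [V(c=1) D(c=1) F(c=1) L(c=3) E(c=5)]
  12. access D: HIT, count now 2. Cache: [V(c=1) F(c=1) D(c=2) L(c=3) E(c=5)]
  13. access D: HIT, count now 3. Cache: [V(c=1) F(c=1) L(c=3) D(c=3) E(c=5)]
  14. access X: MISS. Cache: [V(c=1) F(c=1) X(c=1) L(c=3) D(c=3) E(c=5)]
  15. access B: MISS, evict V(c=1). Cache: [F(c=1) X(c=1) B(c=1) L(c=3) D(c=3) E(c=5)]
  16. access X: HIT, count now 2. Cache: [F(c=1) B(c=1) X(c=2) L(c=3) D(c=3) E(c=5)]
  17. access X: HIT, count now 3. Cache: [F(c=1) B(c=1) L(c=3) D(c=3) X(c=3) E(c=5)]
  18. access E: HIT, count now 6. Cache: [F(c=1) B(c=1) L(c=3) D(c=3) X(c=3) E(c=6)]
  19. access D: HIT, count now 4. Cache: [F(c=1) B(c=1) L(c=3) X(c=3) D(c=4) E(c=6)]
  20. access D: HIT, count now 5. Cache: [F(c=1) B(c=1) L(c=3) X(c=3) D(c=5) E(c=6)]
  21. access X: HIT, count now 4. Cache: [F(c=1) B(c=1) L(c=3) X(c=4) D(c=5) E(c=6)]
  22. access D: HIT, count now 6. Cache: [F(c=1) B(c=1) L(c=3) X(c=4) E(c=6) D(c=6)]
  23. access X: HIT, count now 5. Cache: [F(c=1) B(c=1) L(c=3) X(c=5) E(c=6) D(c=6)]
  24. access D: HIT, count now 7. Cache: [F(c=1) B(c=1) L(c=3) X(c=5) E(c=6) D(c=7)]
  25. access D: HIT, count now 8. Cache: [F(c=1) B(c=1) L(c=3) X(c=5) E(c=6) D(c=8)]
  26. access R: MISS, evict F(c=1). Cache: [B(c=1) R(c=1) L(c=3) X(c=5) E(c=6) D(c=8)]
  27. access V: MISS, evict B(c=1). Cache: [R(c=1) V(c=1) L(c=3) X(c=5) E(c=6) D(c=8)]
  28. access V: HIT, count now 2. Cache: [R(c=1) V(c=2) L(c=3) X(c=5) E(c=6) D(c=8)]
Total: 19 hits, 9 misses, 3 evictions

Answer: D E L R V X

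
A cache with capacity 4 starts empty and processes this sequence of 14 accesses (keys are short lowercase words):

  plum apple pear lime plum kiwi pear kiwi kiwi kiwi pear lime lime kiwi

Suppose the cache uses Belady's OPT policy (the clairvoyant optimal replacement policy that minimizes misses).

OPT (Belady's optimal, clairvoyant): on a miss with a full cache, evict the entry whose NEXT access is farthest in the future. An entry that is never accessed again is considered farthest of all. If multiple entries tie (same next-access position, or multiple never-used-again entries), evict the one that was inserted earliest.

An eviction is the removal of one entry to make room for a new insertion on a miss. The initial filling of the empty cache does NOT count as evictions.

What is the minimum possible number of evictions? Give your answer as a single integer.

OPT (Belady) simulation (capacity=4):
  1. access plum: MISS. Cache: [plum]
  2. access apple: MISS. Cache: [plum apple]
  3. access pear: MISS. Cache: [plum apple pear]
  4. access lime: MISS. Cache: [plum apple pear lime]
  5. access plum: HIT. Next use of plum: never. Cache: [plum apple pear lime]
  6. access kiwi: MISS, evict plum (next use: never). Cache: [apple pear lime kiwi]
  7. access pear: HIT. Next use of pear: step 11. Cache: [apple pear lime kiwi]
  8. access kiwi: HIT. Next use of kiwi: step 9. Cache: [apple pear lime kiwi]
  9. access kiwi: HIT. Next use of kiwi: step 10. Cache: [apple pear lime kiwi]
  10. access kiwi: HIT. Next use of kiwi: step 14. Cache: [apple pear lime kiwi]
  11. access pear: HIT. Next use of pear: never. Cache: [apple pear lime kiwi]
  12. access lime: HIT. Next use of lime: step 13. Cache: [apple pear lime kiwi]
  13. access lime: HIT. Next use of lime: never. Cache: [apple pear lime kiwi]
  14. access kiwi: HIT. Next use of kiwi: never. Cache: [apple pear lime kiwi]
Total: 9 hits, 5 misses, 1 evictions

Answer: 1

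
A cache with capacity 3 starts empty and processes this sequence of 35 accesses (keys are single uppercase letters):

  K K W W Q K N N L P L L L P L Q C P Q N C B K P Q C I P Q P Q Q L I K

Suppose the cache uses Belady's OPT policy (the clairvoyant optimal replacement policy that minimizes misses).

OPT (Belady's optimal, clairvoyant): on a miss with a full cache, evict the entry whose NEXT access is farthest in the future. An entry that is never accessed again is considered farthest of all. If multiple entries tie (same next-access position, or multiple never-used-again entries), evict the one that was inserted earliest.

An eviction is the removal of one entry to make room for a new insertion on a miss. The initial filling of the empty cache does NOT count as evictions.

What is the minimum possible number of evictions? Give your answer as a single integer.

OPT (Belady) simulation (capacity=3):
  1. access K: MISS. Cache: [K]
  2. access K: HIT. Next use of K: step 6. Cache: [K]
  3. access W: MISS. Cache: [K W]
  4. access W: HIT. Next use of W: never. Cache: [K W]
  5. access Q: MISS. Cache: [K W Q]
  6. access K: HIT. Next use of K: step 23. Cache: [K W Q]
  7. access N: MISS, evict W (next use: never). Cache: [K Q N]
  8. access N: HIT. Next use of N: step 20. Cache: [K Q N]
  9. access L: MISS, evict K (next use: step 23). Cache: [Q N L]
  10. access P: MISS, evict N (next use: step 20). Cache: [Q L P]
  11. access L: HIT. Next use of L: step 12. Cache: [Q L P]
  12. access L: HIT. Next use of L: step 13. Cache: [Q L P]
  13. access L: HIT. Next use of L: step 15. Cache: [Q L P]
  14. access P: HIT. Next use of P: step 18. Cache: [Q L P]
  15. access L: HIT. Next use of L: step 33. Cache: [Q L P]
  16. access Q: HIT. Next use of Q: step 19. Cache: [Q L P]
  17. access C: MISS, evict L (next use: step 33). Cache: [Q P C]
  18. access P: HIT. Next use of P: step 24. Cache: [Q P C]
  19. access Q: HIT. Next use of Q: step 25. Cache: [Q P C]
  20. access N: MISS, evict Q (next use: step 25). Cache: [P C N]
  21. access C: HIT. Next use of C: step 26. Cache: [P C N]
  22. access B: MISS, evict N (next use: never). Cache: [P C B]
  23. access K: MISS, evict B (next use: never). Cache: [P C K]
  24. access P: HIT. Next use of P: step 28. Cache: [P C K]
  25. access Q: MISS, evict K (next use: step 35). Cache: [P C Q]
  26. access C: HIT. Next use of C: never. Cache: [P C Q]
  27. access I: MISS, evict C (next use: never). Cache: [P Q I]
  28. access P: HIT. Next use of P: step 30. Cache: [P Q I]
  29. access Q: HIT. Next use of Q: step 31. Cache: [P Q I]
  30. access P: HIT. Next use of P: never. Cache: [P Q I]
  31. access Q: HIT. Next use of Q: step 32. Cache: [P Q I]
  32. access Q: HIT. Next use of Q: never. Cache: [P Q I]
  33. access L: MISS, evict P (next use: never). Cache: [Q I L]
  34. access I: HIT. Next use of I: never. Cache: [Q I L]
  35. access K: MISS, evict Q (next use: never). Cache: [I L K]
Total: 21 hits, 14 misses, 11 evictions

Answer: 11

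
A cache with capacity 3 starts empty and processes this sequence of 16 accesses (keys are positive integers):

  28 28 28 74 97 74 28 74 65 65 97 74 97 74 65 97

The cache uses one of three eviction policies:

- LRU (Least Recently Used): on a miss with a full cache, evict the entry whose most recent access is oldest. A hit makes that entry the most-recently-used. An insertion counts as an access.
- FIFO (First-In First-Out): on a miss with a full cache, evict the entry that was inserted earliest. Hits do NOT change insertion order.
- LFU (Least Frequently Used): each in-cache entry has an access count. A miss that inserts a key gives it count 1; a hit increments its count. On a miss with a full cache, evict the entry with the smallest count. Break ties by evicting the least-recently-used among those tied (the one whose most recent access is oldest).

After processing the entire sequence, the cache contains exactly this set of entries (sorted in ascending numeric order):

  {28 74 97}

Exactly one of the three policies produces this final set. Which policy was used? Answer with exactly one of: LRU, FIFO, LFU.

Simulating under each policy and comparing final sets:
  LRU: final set = {65 74 97} -> differs
  FIFO: final set = {65 74 97} -> differs
  LFU: final set = {28 74 97} -> MATCHES target
Only LFU produces the target set.

Answer: LFU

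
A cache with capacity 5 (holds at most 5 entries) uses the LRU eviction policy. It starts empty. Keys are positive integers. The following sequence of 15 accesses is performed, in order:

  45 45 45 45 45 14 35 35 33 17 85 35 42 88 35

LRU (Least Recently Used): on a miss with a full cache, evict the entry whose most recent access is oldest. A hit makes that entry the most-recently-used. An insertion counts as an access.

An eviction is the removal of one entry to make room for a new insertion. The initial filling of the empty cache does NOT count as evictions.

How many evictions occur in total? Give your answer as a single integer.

Answer: 3

Derivation:
LRU simulation (capacity=5):
  1. access 45: MISS. Cache (LRU->MRU): [45]
  2. access 45: HIT. Cache (LRU->MRU): [45]
  3. access 45: HIT. Cache (LRU->MRU): [45]
  4. access 45: HIT. Cache (LRU->MRU): [45]
  5. access 45: HIT. Cache (LRU->MRU): [45]
  6. access 14: MISS. Cache (LRU->MRU): [45 14]
  7. access 35: MISS. Cache (LRU->MRU): [45 14 35]
  8. access 35: HIT. Cache (LRU->MRU): [45 14 35]
  9. access 33: MISS. Cache (LRU->MRU): [45 14 35 33]
  10. access 17: MISS. Cache (LRU->MRU): [45 14 35 33 17]
  11. access 85: MISS, evict 45. Cache (LRU->MRU): [14 35 33 17 85]
  12. access 35: HIT. Cache (LRU->MRU): [14 33 17 85 35]
  13. access 42: MISS, evict 14. Cache (LRU->MRU): [33 17 85 35 42]
  14. access 88: MISS, evict 33. Cache (LRU->MRU): [17 85 35 42 88]
  15. access 35: HIT. Cache (LRU->MRU): [17 85 42 88 35]
Total: 7 hits, 8 misses, 3 evictions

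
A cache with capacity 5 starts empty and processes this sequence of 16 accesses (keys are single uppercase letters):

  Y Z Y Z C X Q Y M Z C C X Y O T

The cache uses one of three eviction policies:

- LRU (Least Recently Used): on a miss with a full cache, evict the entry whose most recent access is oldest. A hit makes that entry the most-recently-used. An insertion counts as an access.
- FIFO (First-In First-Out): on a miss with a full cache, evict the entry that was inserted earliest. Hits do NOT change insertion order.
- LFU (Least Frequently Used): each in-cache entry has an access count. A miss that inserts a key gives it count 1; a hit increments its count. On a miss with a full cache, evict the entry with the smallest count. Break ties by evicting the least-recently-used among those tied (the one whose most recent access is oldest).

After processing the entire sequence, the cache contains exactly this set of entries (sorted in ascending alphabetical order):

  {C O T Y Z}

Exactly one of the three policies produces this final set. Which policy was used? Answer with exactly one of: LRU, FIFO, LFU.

Answer: LFU

Derivation:
Simulating under each policy and comparing final sets:
  LRU: final set = {C O T X Y} -> differs
  FIFO: final set = {M O Q T Y} -> differs
  LFU: final set = {C O T Y Z} -> MATCHES target
Only LFU produces the target set.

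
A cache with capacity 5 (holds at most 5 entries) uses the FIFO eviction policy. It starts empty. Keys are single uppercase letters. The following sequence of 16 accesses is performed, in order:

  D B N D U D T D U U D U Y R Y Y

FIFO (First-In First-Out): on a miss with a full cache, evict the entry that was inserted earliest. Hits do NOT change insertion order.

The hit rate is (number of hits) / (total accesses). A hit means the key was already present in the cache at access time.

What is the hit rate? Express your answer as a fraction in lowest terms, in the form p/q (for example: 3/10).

Answer: 9/16

Derivation:
FIFO simulation (capacity=5):
  1. access D: MISS. Cache (old->new): [D]
  2. access B: MISS. Cache (old->new): [D B]
  3. access N: MISS. Cache (old->new): [D B N]
  4. access D: HIT. Cache (old->new): [D B N]
  5. access U: MISS. Cache (old->new): [D B N U]
  6. access D: HIT. Cache (old->new): [D B N U]
  7. access T: MISS. Cache (old->new): [D B N U T]
  8. access D: HIT. Cache (old->new): [D B N U T]
  9. access U: HIT. Cache (old->new): [D B N U T]
  10. access U: HIT. Cache (old->new): [D B N U T]
  11. access D: HIT. Cache (old->new): [D B N U T]
  12. access U: HIT. Cache (old->new): [D B N U T]
  13. access Y: MISS, evict D. Cache (old->new): [B N U T Y]
  14. access R: MISS, evict B. Cache (old->new): [N U T Y R]
  15. access Y: HIT. Cache (old->new): [N U T Y R]
  16. access Y: HIT. Cache (old->new): [N U T Y R]
Total: 9 hits, 7 misses, 2 evictions

Hit rate = 9/16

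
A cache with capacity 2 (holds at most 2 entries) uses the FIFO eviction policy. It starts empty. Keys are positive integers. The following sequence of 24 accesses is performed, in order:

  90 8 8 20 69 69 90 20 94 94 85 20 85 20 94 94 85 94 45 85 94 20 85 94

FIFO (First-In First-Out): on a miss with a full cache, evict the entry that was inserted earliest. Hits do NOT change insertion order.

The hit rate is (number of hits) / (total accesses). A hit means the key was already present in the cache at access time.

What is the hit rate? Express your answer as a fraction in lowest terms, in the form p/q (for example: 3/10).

FIFO simulation (capacity=2):
  1. access 90: MISS. Cache (old->new): [90]
  2. access 8: MISS. Cache (old->new): [90 8]
  3. access 8: HIT. Cache (old->new): [90 8]
  4. access 20: MISS, evict 90. Cache (old->new): [8 20]
  5. access 69: MISS, evict 8. Cache (old->new): [20 69]
  6. access 69: HIT. Cache (old->new): [20 69]
  7. access 90: MISS, evict 20. Cache (old->new): [69 90]
  8. access 20: MISS, evict 69. Cache (old->new): [90 20]
  9. access 94: MISS, evict 90. Cache (old->new): [20 94]
  10. access 94: HIT. Cache (old->new): [20 94]
  11. access 85: MISS, evict 20. Cache (old->new): [94 85]
  12. access 20: MISS, evict 94. Cache (old->new): [85 20]
  13. access 85: HIT. Cache (old->new): [85 20]
  14. access 20: HIT. Cache (old->new): [85 20]
  15. access 94: MISS, evict 85. Cache (old->new): [20 94]
  16. access 94: HIT. Cache (old->new): [20 94]
  17. access 85: MISS, evict 20. Cache (old->new): [94 85]
  18. access 94: HIT. Cache (old->new): [94 85]
  19. access 45: MISS, evict 94. Cache (old->new): [85 45]
  20. access 85: HIT. Cache (old->new): [85 45]
  21. access 94: MISS, evict 85. Cache (old->new): [45 94]
  22. access 20: MISS, evict 45. Cache (old->new): [94 20]
  23. access 85: MISS, evict 94. Cache (old->new): [20 85]
  24. access 94: MISS, evict 20. Cache (old->new): [85 94]
Total: 8 hits, 16 misses, 14 evictions

Hit rate = 8/24 = 1/3

Answer: 1/3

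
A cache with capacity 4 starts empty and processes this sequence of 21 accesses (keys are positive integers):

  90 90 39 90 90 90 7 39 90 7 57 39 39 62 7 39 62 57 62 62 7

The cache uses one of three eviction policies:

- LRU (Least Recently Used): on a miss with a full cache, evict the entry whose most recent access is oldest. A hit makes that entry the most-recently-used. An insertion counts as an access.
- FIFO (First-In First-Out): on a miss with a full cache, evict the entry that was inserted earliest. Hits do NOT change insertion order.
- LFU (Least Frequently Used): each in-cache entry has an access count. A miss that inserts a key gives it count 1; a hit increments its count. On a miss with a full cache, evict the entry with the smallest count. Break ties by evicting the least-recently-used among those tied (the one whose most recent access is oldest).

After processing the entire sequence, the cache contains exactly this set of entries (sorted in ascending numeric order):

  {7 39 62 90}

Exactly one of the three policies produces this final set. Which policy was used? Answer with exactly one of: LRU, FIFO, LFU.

Simulating under each policy and comparing final sets:
  LRU: final set = {7 39 57 62} -> differs
  FIFO: final set = {7 39 57 62} -> differs
  LFU: final set = {7 39 62 90} -> MATCHES target
Only LFU produces the target set.

Answer: LFU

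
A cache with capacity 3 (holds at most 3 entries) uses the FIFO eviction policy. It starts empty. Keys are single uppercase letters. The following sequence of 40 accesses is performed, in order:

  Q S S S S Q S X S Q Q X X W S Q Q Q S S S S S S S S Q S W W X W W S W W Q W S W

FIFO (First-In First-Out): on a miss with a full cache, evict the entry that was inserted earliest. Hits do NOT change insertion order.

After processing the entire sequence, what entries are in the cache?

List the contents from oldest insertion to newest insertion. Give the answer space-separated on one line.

FIFO simulation (capacity=3):
  1. access Q: MISS. Cache (old->new): [Q]
  2. access S: MISS. Cache (old->new): [Q S]
  3. access S: HIT. Cache (old->new): [Q S]
  4. access S: HIT. Cache (old->new): [Q S]
  5. access S: HIT. Cache (old->new): [Q S]
  6. access Q: HIT. Cache (old->new): [Q S]
  7. access S: HIT. Cache (old->new): [Q S]
  8. access X: MISS. Cache (old->new): [Q S X]
  9. access S: HIT. Cache (old->new): [Q S X]
  10. access Q: HIT. Cache (old->new): [Q S X]
  11. access Q: HIT. Cache (old->new): [Q S X]
  12. access X: HIT. Cache (old->new): [Q S X]
  13. access X: HIT. Cache (old->new): [Q S X]
  14. access W: MISS, evict Q. Cache (old->new): [S X W]
  15. access S: HIT. Cache (old->new): [S X W]
  16. access Q: MISS, evict S. Cache (old->new): [X W Q]
  17. access Q: HIT. Cache (old->new): [X W Q]
  18. access Q: HIT. Cache (old->new): [X W Q]
  19. access S: MISS, evict X. Cache (old->new): [W Q S]
  20. access S: HIT. Cache (old->new): [W Q S]
  21. access S: HIT. Cache (old->new): [W Q S]
  22. access S: HIT. Cache (old->new): [W Q S]
  23. access S: HIT. Cache (old->new): [W Q S]
  24. access S: HIT. Cache (old->new): [W Q S]
  25. access S: HIT. Cache (old->new): [W Q S]
  26. access S: HIT. Cache (old->new): [W Q S]
  27. access Q: HIT. Cache (old->new): [W Q S]
  28. access S: HIT. Cache (old->new): [W Q S]
  29. access W: HIT. Cache (old->new): [W Q S]
  30. access W: HIT. Cache (old->new): [W Q S]
  31. access X: MISS, evict W. Cache (old->new): [Q S X]
  32. access W: MISS, evict Q. Cache (old->new): [S X W]
  33. access W: HIT. Cache (old->new): [S X W]
  34. access S: HIT. Cache (old->new): [S X W]
  35. access W: HIT. Cache (old->new): [S X W]
  36. access W: HIT. Cache (old->new): [S X W]
  37. access Q: MISS, evict S. Cache (old->new): [X W Q]
  38. access W: HIT. Cache (old->new): [X W Q]
  39. access S: MISS, evict X. Cache (old->new): [W Q S]
  40. access W: HIT. Cache (old->new): [W Q S]
Total: 30 hits, 10 misses, 7 evictions

Answer: W Q S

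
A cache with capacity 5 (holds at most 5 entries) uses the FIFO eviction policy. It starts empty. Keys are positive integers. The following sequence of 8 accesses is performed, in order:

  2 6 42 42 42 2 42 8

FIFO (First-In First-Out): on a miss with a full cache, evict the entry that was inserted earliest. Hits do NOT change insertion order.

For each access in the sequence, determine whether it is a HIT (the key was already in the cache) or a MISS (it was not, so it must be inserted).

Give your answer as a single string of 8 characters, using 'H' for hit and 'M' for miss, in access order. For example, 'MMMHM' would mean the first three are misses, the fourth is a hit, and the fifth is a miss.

FIFO simulation (capacity=5):
  1. access 2: MISS. Cache (old->new): [2]
  2. access 6: MISS. Cache (old->new): [2 6]
  3. access 42: MISS. Cache (old->new): [2 6 42]
  4. access 42: HIT. Cache (old->new): [2 6 42]
  5. access 42: HIT. Cache (old->new): [2 6 42]
  6. access 2: HIT. Cache (old->new): [2 6 42]
  7. access 42: HIT. Cache (old->new): [2 6 42]
  8. access 8: MISS. Cache (old->new): [2 6 42 8]
Total: 4 hits, 4 misses, 0 evictions

Answer: MMMHHHHM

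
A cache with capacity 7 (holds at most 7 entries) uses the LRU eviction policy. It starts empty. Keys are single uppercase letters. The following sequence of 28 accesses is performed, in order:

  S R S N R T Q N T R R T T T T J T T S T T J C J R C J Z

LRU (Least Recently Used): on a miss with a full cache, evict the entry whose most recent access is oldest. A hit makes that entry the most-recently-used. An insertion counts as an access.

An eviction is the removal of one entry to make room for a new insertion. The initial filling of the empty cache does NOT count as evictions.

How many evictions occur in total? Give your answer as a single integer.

LRU simulation (capacity=7):
  1. access S: MISS. Cache (LRU->MRU): [S]
  2. access R: MISS. Cache (LRU->MRU): [S R]
  3. access S: HIT. Cache (LRU->MRU): [R S]
  4. access N: MISS. Cache (LRU->MRU): [R S N]
  5. access R: HIT. Cache (LRU->MRU): [S N R]
  6. access T: MISS. Cache (LRU->MRU): [S N R T]
  7. access Q: MISS. Cache (LRU->MRU): [S N R T Q]
  8. access N: HIT. Cache (LRU->MRU): [S R T Q N]
  9. access T: HIT. Cache (LRU->MRU): [S R Q N T]
  10. access R: HIT. Cache (LRU->MRU): [S Q N T R]
  11. access R: HIT. Cache (LRU->MRU): [S Q N T R]
  12. access T: HIT. Cache (LRU->MRU): [S Q N R T]
  13. access T: HIT. Cache (LRU->MRU): [S Q N R T]
  14. access T: HIT. Cache (LRU->MRU): [S Q N R T]
  15. access T: HIT. Cache (LRU->MRU): [S Q N R T]
  16. access J: MISS. Cache (LRU->MRU): [S Q N R T J]
  17. access T: HIT. Cache (LRU->MRU): [S Q N R J T]
  18. access T: HIT. Cache (LRU->MRU): [S Q N R J T]
  19. access S: HIT. Cache (LRU->MRU): [Q N R J T S]
  20. access T: HIT. Cache (LRU->MRU): [Q N R J S T]
  21. access T: HIT. Cache (LRU->MRU): [Q N R J S T]
  22. access J: HIT. Cache (LRU->MRU): [Q N R S T J]
  23. access C: MISS. Cache (LRU->MRU): [Q N R S T J C]
  24. access J: HIT. Cache (LRU->MRU): [Q N R S T C J]
  25. access R: HIT. Cache (LRU->MRU): [Q N S T C J R]
  26. access C: HIT. Cache (LRU->MRU): [Q N S T J R C]
  27. access J: HIT. Cache (LRU->MRU): [Q N S T R C J]
  28. access Z: MISS, evict Q. Cache (LRU->MRU): [N S T R C J Z]
Total: 20 hits, 8 misses, 1 evictions

Answer: 1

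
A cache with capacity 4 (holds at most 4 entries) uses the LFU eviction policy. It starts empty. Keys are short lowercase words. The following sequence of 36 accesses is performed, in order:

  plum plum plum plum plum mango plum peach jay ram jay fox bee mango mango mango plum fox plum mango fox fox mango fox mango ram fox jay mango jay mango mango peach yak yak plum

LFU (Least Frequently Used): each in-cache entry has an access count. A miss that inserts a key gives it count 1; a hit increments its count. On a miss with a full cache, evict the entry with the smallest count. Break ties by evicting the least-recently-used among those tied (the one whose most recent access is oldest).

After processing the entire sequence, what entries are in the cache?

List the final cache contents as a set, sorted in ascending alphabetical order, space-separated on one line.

LFU simulation (capacity=4):
  1. access plum: MISS. Cache: [plum(c=1)]
  2. access plum: HIT, count now 2. Cache: [plum(c=2)]
  3. access plum: HIT, count now 3. Cache: [plum(c=3)]
  4. access plum: HIT, count now 4. Cache: [plum(c=4)]
  5. access plum: HIT, count now 5. Cache: [plum(c=5)]
  6. access mango: MISS. Cache: [mango(c=1) plum(c=5)]
  7. access plum: HIT, count now 6. Cache: [mango(c=1) plum(c=6)]
  8. access peach: MISS. Cache: [mango(c=1) peach(c=1) plum(c=6)]
  9. access jay: MISS. Cache: [mango(c=1) peach(c=1) jay(c=1) plum(c=6)]
  10. access ram: MISS, evict mango(c=1). Cache: [peach(c=1) jay(c=1) ram(c=1) plum(c=6)]
  11. access jay: HIT, count now 2. Cache: [peach(c=1) ram(c=1) jay(c=2) plum(c=6)]
  12. access fox: MISS, evict peach(c=1). Cache: [ram(c=1) fox(c=1) jay(c=2) plum(c=6)]
  13. access bee: MISS, evict ram(c=1). Cache: [fox(c=1) bee(c=1) jay(c=2) plum(c=6)]
  14. access mango: MISS, evict fox(c=1). Cache: [bee(c=1) mango(c=1) jay(c=2) plum(c=6)]
  15. access mango: HIT, count now 2. Cache: [bee(c=1) jay(c=2) mango(c=2) plum(c=6)]
  16. access mango: HIT, count now 3. Cache: [bee(c=1) jay(c=2) mango(c=3) plum(c=6)]
  17. access plum: HIT, count now 7. Cache: [bee(c=1) jay(c=2) mango(c=3) plum(c=7)]
  18. access fox: MISS, evict bee(c=1). Cache: [fox(c=1) jay(c=2) mango(c=3) plum(c=7)]
  19. access plum: HIT, count now 8. Cache: [fox(c=1) jay(c=2) mango(c=3) plum(c=8)]
  20. access mango: HIT, count now 4. Cache: [fox(c=1) jay(c=2) mango(c=4) plum(c=8)]
  21. access fox: HIT, count now 2. Cache: [jay(c=2) fox(c=2) mango(c=4) plum(c=8)]
  22. access fox: HIT, count now 3. Cache: [jay(c=2) fox(c=3) mango(c=4) plum(c=8)]
  23. access mango: HIT, count now 5. Cache: [jay(c=2) fox(c=3) mango(c=5) plum(c=8)]
  24. access fox: HIT, count now 4. Cache: [jay(c=2) fox(c=4) mango(c=5) plum(c=8)]
  25. access mango: HIT, count now 6. Cache: [jay(c=2) fox(c=4) mango(c=6) plum(c=8)]
  26. access ram: MISS, evict jay(c=2). Cache: [ram(c=1) fox(c=4) mango(c=6) plum(c=8)]
  27. access fox: HIT, count now 5. Cache: [ram(c=1) fox(c=5) mango(c=6) plum(c=8)]
  28. access jay: MISS, evict ram(c=1). Cache: [jay(c=1) fox(c=5) mango(c=6) plum(c=8)]
  29. access mango: HIT, count now 7. Cache: [jay(c=1) fox(c=5) mango(c=7) plum(c=8)]
  30. access jay: HIT, count now 2. Cache: [jay(c=2) fox(c=5) mango(c=7) plum(c=8)]
  31. access mango: HIT, count now 8. Cache: [jay(c=2) fox(c=5) plum(c=8) mango(c=8)]
  32. access mango: HIT, count now 9. Cache: [jay(c=2) fox(c=5) plum(c=8) mango(c=9)]
  33. access peach: MISS, evict jay(c=2). Cache: [peach(c=1) fox(c=5) plum(c=8) mango(c=9)]
  34. access yak: MISS, evict peach(c=1). Cache: [yak(c=1) fox(c=5) plum(c=8) mango(c=9)]
  35. access yak: HIT, count now 2. Cache: [yak(c=2) fox(c=5) plum(c=8) mango(c=9)]
  36. access plum: HIT, count now 9. Cache: [yak(c=2) fox(c=5) mango(c=9) plum(c=9)]
Total: 23 hits, 13 misses, 9 evictions

Answer: fox mango plum yak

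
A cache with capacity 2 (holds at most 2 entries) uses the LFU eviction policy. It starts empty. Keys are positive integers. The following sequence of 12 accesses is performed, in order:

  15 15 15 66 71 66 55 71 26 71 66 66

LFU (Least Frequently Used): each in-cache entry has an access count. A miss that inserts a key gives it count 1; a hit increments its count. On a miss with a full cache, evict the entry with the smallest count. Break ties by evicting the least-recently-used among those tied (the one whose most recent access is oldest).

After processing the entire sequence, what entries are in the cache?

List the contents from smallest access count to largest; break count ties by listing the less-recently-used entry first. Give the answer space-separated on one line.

Answer: 66 15

Derivation:
LFU simulation (capacity=2):
  1. access 15: MISS. Cache: [15(c=1)]
  2. access 15: HIT, count now 2. Cache: [15(c=2)]
  3. access 15: HIT, count now 3. Cache: [15(c=3)]
  4. access 66: MISS. Cache: [66(c=1) 15(c=3)]
  5. access 71: MISS, evict 66(c=1). Cache: [71(c=1) 15(c=3)]
  6. access 66: MISS, evict 71(c=1). Cache: [66(c=1) 15(c=3)]
  7. access 55: MISS, evict 66(c=1). Cache: [55(c=1) 15(c=3)]
  8. access 71: MISS, evict 55(c=1). Cache: [71(c=1) 15(c=3)]
  9. access 26: MISS, evict 71(c=1). Cache: [26(c=1) 15(c=3)]
  10. access 71: MISS, evict 26(c=1). Cache: [71(c=1) 15(c=3)]
  11. access 66: MISS, evict 71(c=1). Cache: [66(c=1) 15(c=3)]
  12. access 66: HIT, count now 2. Cache: [66(c=2) 15(c=3)]
Total: 3 hits, 9 misses, 7 evictions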